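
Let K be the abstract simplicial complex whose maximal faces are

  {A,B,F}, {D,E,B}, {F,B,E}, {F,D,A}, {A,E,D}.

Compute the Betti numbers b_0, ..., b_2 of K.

b_0 = 1, b_1 = 1, b_2 = 0.

Take the total order A < B < D < E < F on the vertex set. Then K (dimension 2) consists of the simplices:

  0-simplices (5): A, B, D, E, F
  1-simplices (10): AB, AD, AE, AF, BD, BE, BF, DE, DF, EF
  2-simplices (5): ABF, ADE, ADF, BDE, BEF

so the chain groups are C_0 ≅ Z^5, C_1 ≅ Z^10, C_2 ≅ Z^5.

The boundary map ∂_1: C_1 → C_0 sends each edge [p,q] (with p < q) to q − p.
The resulting 5×10 matrix has rank 4, and its Smith normal form has invariant factors (1,1,1,1).

Boundary ∂_2: C_2 → C_1 acts by ∂[p,q,r] = [q,r] − [p,r] + [p,q]. For instance
  ∂BDE = DE − BE + BD,
  ∂BEF = EF − BF + BE.
The resulting 10×5 matrix has rank 5, and its Smith normal form has invariant factors (1,1,1,1,1).

Now H_k = ker ∂_k / im ∂_{k+1}, so:

  H_0: rank C_0 − rank ∂_1 = 5 − 4 = 1, and the invariant factors of ∂_1 are all 1, so H_0 = Z.
  H_1: rank ker ∂_1 − rank ∂_2 = (10 − 4) − 5 = 1, and the invariant factors of ∂_2 are all 1, so H_1 = Z.
  H_2: rank ker ∂_2 − rank ∂_3 = (5 − 5) − 0 = 0, and there is no ∂_3, so H_2 = 0.

Hence the Betti numbers are b_0 = 1, b_1 = 1, b_2 = 0.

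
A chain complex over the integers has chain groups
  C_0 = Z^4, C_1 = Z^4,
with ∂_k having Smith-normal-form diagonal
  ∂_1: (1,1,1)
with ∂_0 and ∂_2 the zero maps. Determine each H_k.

H_0 ≅ Z,  H_1 ≅ Z.

H_0: b_0 = 4 − 0 − 3 = 1; torsion from ∂_1 factors > 1: none. So H_0 ≅ Z.
H_1: b_1 = 4 − 3 − 0 = 1; torsion from ∂_2 factors > 1: none. So H_1 ≅ Z.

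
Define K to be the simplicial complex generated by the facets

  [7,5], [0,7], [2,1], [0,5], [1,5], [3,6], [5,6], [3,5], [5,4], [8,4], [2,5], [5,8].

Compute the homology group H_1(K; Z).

Fix the vertex order 0 < 1 < 2 < 3 < 4 < 5 < 6 < 7 < 8 and write every simplex with vertices in increasing order. Then dim K = 1 and the simplices of K are:

  0-simplices (9): [0], [1], [2], [3], [4], [5], [6], [7], [8]
  1-simplices (12): [0,5], [0,7], [1,2], [1,5], [2,5], [3,5], [3,6], [4,5], [4,8], [5,6], [5,7], [5,8]

giving chain groups C_0 ≅ Z^9, C_1 ≅ Z^12.

The boundary map ∂_1: C_1 → C_0 maps an edge to its endpoints' difference, ∂[p,q] = q − p. For instance
  ∂[4,8] = [8] − [4].
This gives a 9×12 integer matrix of rank 8; reducing to Smith normal form yields diagonal entries (1,1,1,1,1,1,1,1).

From H_k ≅ ker(∂_k) / im(∂_{k+1}) we obtain:

  H_1: rank ker ∂_1 − rank ∂_2 = (12 − 8) − 0 = 4, and there is no ∂_2, so H_1 = Z^4.

H_1 ≅ Z^4.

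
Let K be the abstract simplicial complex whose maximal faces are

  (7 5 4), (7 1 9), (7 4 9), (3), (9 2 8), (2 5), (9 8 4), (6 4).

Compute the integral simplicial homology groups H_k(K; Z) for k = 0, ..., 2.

K has 9 vertices, 13 edges, 5 triangles.
rank ∂_0 = 0, rank ∂_1 = 7 ⇒ b_0 = 9 − 0 − 7 = 2; all invariant factors of ∂_1 are 1 so no torsion. So H_0 ≅ Z^2.
rank ∂_1 = 7, rank ∂_2 = 5 ⇒ b_1 = 13 − 7 − 5 = 1; all invariant factors of ∂_2 are 1 so no torsion. So H_1 ≅ Z.
rank ∂_2 = 5, rank ∂_3 = 0 ⇒ b_2 = 5 − 5 − 0 = 0. So H_2 ≅ 0.

H_0 = Z^2,  H_1 = Z,  H_2 = 0.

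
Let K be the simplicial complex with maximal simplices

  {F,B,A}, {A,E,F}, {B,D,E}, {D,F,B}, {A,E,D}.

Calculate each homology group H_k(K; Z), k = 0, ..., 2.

H_0 = Z,  H_1 = Z,  H_2 = 0.

We work with the vertex ordering A < B < D < E < F. The simplices of K, each written with vertices in increasing order, are:

  0-simplices (5): A, B, D, E, F
  1-simplices (10): AB, AD, AE, AF, BD, BE, BF, DE, DF, EF
  2-simplices (5): ABF, ADE, AEF, BDE, BDF

Hence C_0 ≅ Z^5, C_1 ≅ Z^10, C_2 ≅ Z^5.

Boundary ∂_1: C_1 → C_0 is given by ∂[p,q] = [q] − [p]. For instance
  ∂BD = D − B.
The 5×10 boundary matrix has rank 4 and Smith normal form diag(1,1,1,1).

The boundary map ∂_2: C_2 → C_1 maps a triangle to the signed sum of its edges. For instance
  ∂ADE = DE − AE + AD,
  ∂AEF = EF − AF + AE.
As a 10×5 matrix over Z this has rank 5, with invariant factors (1,1,1,1,1).

Now H_k = ker ∂_k / im ∂_{k+1}, so:

  H_0: rank C_0 − rank ∂_1 = 5 − 4 = 1, and the invariant factors of ∂_1 are all 1, so H_0 ≅ Z.
  H_1: rank ker ∂_1 − rank ∂_2 = (10 − 4) − 5 = 1, and the invariant factors of ∂_2 are all 1, so H_1 ≅ Z.
  H_2: rank ker ∂_2 − rank ∂_3 = (5 − 5) − 0 = 0, and there is no ∂_3, so H_2 ≅ 0.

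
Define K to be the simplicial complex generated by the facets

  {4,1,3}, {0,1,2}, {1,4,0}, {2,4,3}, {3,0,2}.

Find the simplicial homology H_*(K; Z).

Order the vertices as 0 < 1 < 2 < 3 < 4. Listing each simplex with vertices in this order, K has dimension 2 with simplices:

  0-simplices (5): [0], [1], [2], [3], [4]
  1-simplices (10): [0,1], [0,2], [0,3], [0,4], [1,2], [1,3], [1,4], [2,3], [2,4], [3,4]
  2-simplices (5): [0,1,2], [0,1,4], [0,2,3], [1,3,4], [2,3,4]

giving chain groups C_0 ≅ Z^5, C_1 ≅ Z^10, C_2 ≅ Z^5.

Boundary ∂_1: C_1 → C_0 maps an edge to its endpoints' difference, ∂[p,q] = q − p. For instance
  ∂[0,1] = [1] − [0].
As a 5×10 matrix over Z this has rank 4, with invariant factors (1,1,1,1).

Boundary ∂_2: C_2 → C_1 acts by ∂[p,q,r] = [q,r] − [p,r] + [p,q]. For instance
  ∂[0,1,4] = [1,4] − [0,4] + [0,1],
  ∂[0,2,3] = [2,3] − [0,3] + [0,2].
This gives a 10×5 integer matrix of rank 5; reducing to Smith normal form yields diagonal entries (1,1,1,1,1).

From H_k ≅ ker(∂_k) / im(∂_{k+1}) we obtain:

  H_0: rank C_0 − rank ∂_1 = 5 − 4 = 1, and the invariant factors of ∂_1 are all 1, so H_0 = Z.
  H_1: rank ker ∂_1 − rank ∂_2 = (10 − 4) − 5 = 1, and the invariant factors of ∂_2 are all 1, so H_1 = Z.
  H_2: rank ker ∂_2 − rank ∂_3 = (5 − 5) − 0 = 0, and there is no ∂_3, so H_2 = 0.

H_0 ≅ Z,  H_1 ≅ Z,  H_2 = 0.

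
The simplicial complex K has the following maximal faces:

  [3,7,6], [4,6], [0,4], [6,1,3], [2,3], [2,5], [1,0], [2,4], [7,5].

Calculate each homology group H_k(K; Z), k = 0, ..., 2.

Fix the vertex order 0 < 1 < 2 < 3 < 4 < 5 < 6 < 7 and write every simplex with vertices in increasing order. Then dim K = 2 and the simplices of K are:

  0-simplices (8): [0], [1], [2], [3], [4], [5], [6], [7]
  1-simplices (12): [0,1], [0,4], [1,3], [1,6], [2,3], [2,4], [2,5], [3,6], [3,7], [4,6], [5,7], [6,7]
  2-simplices (2): [1,3,6], [3,6,7]

so the chain groups are C_0 ≅ Z^8, C_1 ≅ Z^12, C_2 ≅ Z^2.

Boundary ∂_1: C_1 → C_0 is given by ∂[p,q] = [q] − [p].
This gives a 8×12 integer matrix of rank 7; reducing to Smith normal form yields diagonal entries (1,1,1,1,1,1,1).

The boundary map ∂_2: C_2 → C_1 acts by ∂[p,q,r] = [q,r] − [p,r] + [p,q]. For instance
  ∂[1,3,6] = [3,6] − [1,6] + [1,3],
  ∂[3,6,7] = [6,7] − [3,7] + [3,6].
The 12×2 boundary matrix has rank 2 and Smith normal form diag(1,1).

Computing H_k = (kernel of ∂_k) / (image of ∂_{k+1}):

  H_0: rank C_0 − rank ∂_1 = 8 − 7 = 1, and the invariant factors of ∂_1 are all 1, so H_0 ≅ Z.
  H_1: rank ker ∂_1 − rank ∂_2 = (12 − 7) − 2 = 3, and the invariant factors of ∂_2 are all 1, so H_1 ≅ Z^3.
  H_2: rank ker ∂_2 − rank ∂_3 = (2 − 2) − 0 = 0, and there is no ∂_3, so H_2 ≅ 0.

H_0 ≅ Z,  H_1 ≅ Z^3,  H_2 = 0.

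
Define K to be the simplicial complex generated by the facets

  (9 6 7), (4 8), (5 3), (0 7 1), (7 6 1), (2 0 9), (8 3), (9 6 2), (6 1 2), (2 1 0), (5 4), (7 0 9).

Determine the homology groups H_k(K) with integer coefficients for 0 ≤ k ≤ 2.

H_0 ≅ Z^2,  H_1 ≅ Z,  H_2 ≅ Z.

We work with the vertex ordering 0 < 1 < 2 < 3 < 4 < 5 < 6 < 7 < 8 < 9. The simplices of K, each written with vertices in increasing order, are:

  0-simplices (10): [0], [1], [2], [3], [4], [5], [6], [7], [8], [9]
  1-simplices (16): [0,1], [0,2], [0,7], [0,9], [1,2], [1,6], [1,7], [2,6], [2,9], [3,5], [3,8], [4,5], [4,8], [6,7], [6,9], [7,9]
  2-simplices (8): [0,1,2], [0,1,7], [0,2,9], [0,7,9], [1,2,6], [1,6,7], [2,6,9], [6,7,9]

giving chain groups C_0 ≅ Z^10, C_1 ≅ Z^16, C_2 ≅ Z^8.

The boundary map ∂_1: C_1 → C_0 maps an edge to its endpoints' difference, ∂[p,q] = q − p. For instance
  ∂[0,9] = [9] − [0].
This gives a 10×16 integer matrix of rank 8; reducing to Smith normal form yields diagonal entries (1,1,1,1,1,1,1,1).

Boundary ∂_2: C_2 → C_1 sends each 2-simplex [p,q,r] to [q,r] − [p,r] + [p,q]. For instance
  ∂[0,7,9] = [7,9] − [0,9] + [0,7],
  ∂[1,2,6] = [2,6] − [1,6] + [1,2].
The 16×8 boundary matrix has rank 7 and Smith normal form diag(1,1,1,1,1,1,1).

Reading off H_k = ker ∂_k / im ∂_{k+1}:

  H_0: rank C_0 − rank ∂_1 = 10 − 8 = 2, and the invariant factors of ∂_1 are all 1, so H_0 = Z^2.
  H_1: rank ker ∂_1 − rank ∂_2 = (16 − 8) − 7 = 1, and the invariant factors of ∂_2 are all 1, so H_1 = Z.
  H_2: rank ker ∂_2 − rank ∂_3 = (8 − 7) − 0 = 1, and there is no ∂_3, so H_2 = Z.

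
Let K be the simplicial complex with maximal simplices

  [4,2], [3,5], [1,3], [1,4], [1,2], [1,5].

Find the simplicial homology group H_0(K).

H_0 ≅ Z.

We work with the vertex ordering 1 < 2 < 3 < 4 < 5. The simplices of K, each written with vertices in increasing order, are:

  0-simplices (5): [1], [2], [3], [4], [5]
  1-simplices (6): [1,2], [1,3], [1,4], [1,5], [2,4], [3,5]

Hence C_0 ≅ Z^5, C_1 ≅ Z^6.

Boundary ∂_1: C_1 → C_0 sends each edge [p,q] (with p < q) to q − p. For instance
  ∂[3,5] = [5] − [3].
The 5×6 boundary matrix has rank 4 and Smith normal form diag(1,1,1,1).

From H_k ≅ ker(∂_k) / im(∂_{k+1}) we obtain:

  H_0: rank C_0 − rank ∂_1 = 5 − 4 = 1, and the invariant factors of ∂_1 are all 1, so H_0 = Z.

(K is a triangulation of a wedge of 2 circles.)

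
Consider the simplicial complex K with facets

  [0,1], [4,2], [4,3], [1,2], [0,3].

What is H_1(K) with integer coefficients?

Fix the vertex order 0 < 1 < 2 < 3 < 4 and write every simplex with vertices in increasing order. Then dim K = 1 and the simplices of K are:

  0-simplices (5): [0], [1], [2], [3], [4]
  1-simplices (5): [0,1], [0,3], [1,2], [2,4], [3,4]

Hence C_0 ≅ Z^5, C_1 ≅ Z^5.

∂_1: C_1 → C_0 sends each edge [p,q] (with p < q) to q − p. For instance
  ∂[0,1] = [1] − [0].
The 5×5 boundary matrix has rank 4 and Smith normal form diag(1,1,1,1).

Reading off H_k = ker ∂_k / im ∂_{k+1}:

  H_1: rank ker ∂_1 − rank ∂_2 = (5 − 4) − 0 = 1, and there is no ∂_2, so H_1 = Z.

(K is a triangulation of the circle S^1.)

H_1 = Z.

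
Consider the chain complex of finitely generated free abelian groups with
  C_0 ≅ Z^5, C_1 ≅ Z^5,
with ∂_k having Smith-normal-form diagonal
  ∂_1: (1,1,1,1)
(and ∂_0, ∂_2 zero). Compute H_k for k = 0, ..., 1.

H_0 ≅ Z,  H_1 ≅ Z.

H_0: b_0 = 5 − 0 − 4 = 1; torsion from ∂_1 factors > 1: none. So H_0 ≅ Z.
H_1: b_1 = 5 − 4 − 0 = 1; torsion from ∂_2 factors > 1: none. So H_1 ≅ Z.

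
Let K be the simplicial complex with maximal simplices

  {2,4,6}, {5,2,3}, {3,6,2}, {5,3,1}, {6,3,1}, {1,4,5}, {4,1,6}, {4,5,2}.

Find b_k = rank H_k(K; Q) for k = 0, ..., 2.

b_0 = 1, b_1 = 0, b_2 = 1.

K has 6 vertices, 12 edges, 8 triangles.
rank ∂_0 = 0, rank ∂_1 = 5 ⇒ b_0 = 6 − 0 − 5 = 1; all invariant factors of ∂_1 are 1 so no torsion. So H_0 ≅ Z.
rank ∂_1 = 5, rank ∂_2 = 7 ⇒ b_1 = 12 − 5 − 7 = 0; all invariant factors of ∂_2 are 1 so no torsion. So H_1 ≅ 0.
rank ∂_2 = 7, rank ∂_3 = 0 ⇒ b_2 = 8 − 7 − 0 = 1. So H_2 ≅ Z.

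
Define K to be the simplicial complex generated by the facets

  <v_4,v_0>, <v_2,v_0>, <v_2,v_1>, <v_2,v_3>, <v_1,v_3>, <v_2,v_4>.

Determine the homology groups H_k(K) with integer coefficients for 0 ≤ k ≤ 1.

K has 5 vertices, 6 edges.
rank ∂_0 = 0, rank ∂_1 = 4 ⇒ b_0 = 5 − 0 − 4 = 1; all invariant factors of ∂_1 are 1 so no torsion. So H_0 = Z.
rank ∂_1 = 4, rank ∂_2 = 0 ⇒ b_1 = 6 − 4 − 0 = 2. So H_1 = Z^2.

H_0 = Z,  H_1 = Z^2.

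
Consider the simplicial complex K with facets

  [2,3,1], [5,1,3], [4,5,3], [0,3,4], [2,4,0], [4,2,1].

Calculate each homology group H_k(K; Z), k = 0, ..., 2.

Order the vertices as 0 < 1 < 2 < 3 < 4 < 5. Listing each simplex with vertices in this order, K has dimension 2 with simplices:

  0-simplices (6): [0], [1], [2], [3], [4], [5]
  1-simplices (12): [0,2], [0,3], [0,4], [1,2], [1,3], [1,4], [1,5], [2,3], [2,4], [3,4], [3,5], [4,5]
  2-simplices (6): [0,2,4], [0,3,4], [1,2,3], [1,2,4], [1,3,5], [3,4,5]

so the chain groups are C_0 ≅ Z^6, C_1 ≅ Z^12, C_2 ≅ Z^6.

Boundary ∂_1: C_1 → C_0 is given by ∂[p,q] = [q] − [p]. For instance
  ∂[1,3] = [3] − [1].
The 6×12 boundary matrix has rank 5 and Smith normal form diag(1,1,1,1,1).

Boundary ∂_2: C_2 → C_1 sends each 2-simplex [p,q,r] to [q,r] − [p,r] + [p,q]. For instance
  ∂[1,3,5] = [3,5] − [1,5] + [1,3],
  ∂[0,3,4] = [3,4] − [0,4] + [0,3].
This gives a 12×6 integer matrix of rank 6; reducing to Smith normal form yields diagonal entries (1,1,1,1,1,1).

Reading off H_k = ker ∂_k / im ∂_{k+1}:

  H_0: rank C_0 − rank ∂_1 = 6 − 5 = 1, and the invariant factors of ∂_1 are all 1, so H_0 ≅ Z.
  H_1: rank ker ∂_1 − rank ∂_2 = (12 − 5) − 6 = 1, and the invariant factors of ∂_2 are all 1, so H_1 ≅ Z.
  H_2: rank ker ∂_2 − rank ∂_3 = (6 − 6) − 0 = 0, and there is no ∂_3, so H_2 ≅ 0.

As a check, the Euler characteristic is 6 − 12 + 6 = 0, which agrees with 1 − 1 + 0 = 0.
(K is a triangulation of the cylinder S^1 x I.)

H_0 ≅ Z,  H_1 ≅ Z,  H_2 = 0.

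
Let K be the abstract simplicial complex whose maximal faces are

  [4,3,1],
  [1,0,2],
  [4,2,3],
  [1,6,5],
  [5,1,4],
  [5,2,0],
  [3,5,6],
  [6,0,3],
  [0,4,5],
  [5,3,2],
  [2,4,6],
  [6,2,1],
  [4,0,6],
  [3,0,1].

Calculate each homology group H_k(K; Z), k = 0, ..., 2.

H_0 ≅ Z,  H_1 ≅ Z^2,  H_2 ≅ Z.

Take the total order 0 < 1 < 2 < 3 < 4 < 5 < 6 on the vertex set. Then K (dimension 2) consists of the simplices:

  0-simplices (7): [0], [1], [2], [3], [4], [5], [6]
  1-simplices (21): [0,1], [0,2], [0,3], [0,4], [0,5], [0,6], [1,2], [1,3], [1,4], [1,5], [1,6], [2,3], [2,4], [2,5], [2,6], [3,4], [3,5], [3,6], [4,5], [4,6], [5,6]
  2-simplices (14): [0,1,2], [0,1,3], [0,2,5], [0,3,6], [0,4,5], [0,4,6], [1,2,6], [1,3,4], [1,4,5], [1,5,6], [2,3,4], [2,3,5], [2,4,6], [3,5,6]

so the chain groups are C_0 ≅ Z^7, C_1 ≅ Z^21, C_2 ≅ Z^14.

The boundary map ∂_1: C_1 → C_0 is given by ∂[p,q] = [q] − [p]. For instance
  ∂[0,6] = [6] − [0].
This gives a 7×21 integer matrix of rank 6; reducing to Smith normal form yields diagonal entries (1,1,1,1,1,1).

∂_2: C_2 → C_1 maps a triangle to the signed sum of its edges. For instance
  ∂[1,3,4] = [3,4] − [1,4] + [1,3],
  ∂[2,3,4] = [3,4] − [2,4] + [2,3].
The resulting 21×14 matrix has rank 13, and its Smith normal form has invariant factors (1,1,1,1,1,1,1,1,1,1,1,1,1).

Computing H_k = (kernel of ∂_k) / (image of ∂_{k+1}):

  H_0: rank C_0 − rank ∂_1 = 7 − 6 = 1, and the invariant factors of ∂_1 are all 1, so H_0 = Z.
  H_1: rank ker ∂_1 − rank ∂_2 = (21 − 6) − 13 = 2, and the invariant factors of ∂_2 are all 1, so H_1 = Z^2.
  H_2: rank ker ∂_2 − rank ∂_3 = (14 − 13) − 0 = 1, and there is no ∂_3, so H_2 = Z.

(K is a triangulation of the torus T^2.)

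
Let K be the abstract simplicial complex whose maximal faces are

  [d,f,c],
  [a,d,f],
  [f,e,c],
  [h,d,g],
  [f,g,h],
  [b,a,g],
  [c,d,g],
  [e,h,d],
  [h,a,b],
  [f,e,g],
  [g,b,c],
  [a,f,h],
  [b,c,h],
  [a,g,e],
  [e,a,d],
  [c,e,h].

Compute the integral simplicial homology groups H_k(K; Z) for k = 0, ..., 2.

Take the total order a < b < c < d < e < f < g < h on the vertex set. Then K (dimension 2) consists of the simplices:

  0-simplices (8): a, b, c, d, e, f, g, h
  1-simplices (24): ab, ad, ae, af, ag, ah, bc, bg, bh, cd, ce, cf, cg, ch, de, df, dg, dh, ef, eg, eh, fg, fh, gh
  2-simplices (16): abg, abh, ade, adf, aeg, afh, bcg, bch, cdf, cdg, cef, ceh, deh, dgh, efg, fgh

giving chain groups C_0 ≅ Z^8, C_1 ≅ Z^24, C_2 ≅ Z^16.

Boundary ∂_1: C_1 → C_0 maps an edge to its endpoints' difference, ∂[p,q] = q − p.
The 8×24 boundary matrix has rank 7 and Smith normal form diag(1,1,1,1,1,1,1).

∂_2: C_2 → C_1 sends each 2-simplex [p,q,r] to [q,r] − [p,r] + [p,q]. For instance
  ∂efg = fg − eg + ef,
  ∂adf = df − af + ad.
This gives a 24×16 integer matrix of rank 15; reducing to Smith normal form yields diagonal entries (1,1,1,1,1,1,1,1,1,1,1,1,1,1,1).

Computing H_k = (kernel of ∂_k) / (image of ∂_{k+1}):

  H_0: rank C_0 − rank ∂_1 = 8 − 7 = 1, and the invariant factors of ∂_1 are all 1, so H_0 = Z.
  H_1: rank ker ∂_1 − rank ∂_2 = (24 − 7) − 15 = 2, and the invariant factors of ∂_2 are all 1, so H_1 = Z^2.
  H_2: rank ker ∂_2 − rank ∂_3 = (16 − 15) − 0 = 1, and there is no ∂_3, so H_2 = Z.

(K is a triangulation of the torus T^2.)

H_0 = Z,  H_1 = Z^2,  H_2 = Z.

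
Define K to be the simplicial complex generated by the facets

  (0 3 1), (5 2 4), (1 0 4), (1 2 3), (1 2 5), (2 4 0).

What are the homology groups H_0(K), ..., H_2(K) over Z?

H_0 ≅ Z,  H_1 ≅ Z,  H_2 = 0.

Order the vertices as 0 < 1 < 2 < 3 < 4 < 5. Listing each simplex with vertices in this order, K has dimension 2 with simplices:

  0-simplices (6): [0], [1], [2], [3], [4], [5]
  1-simplices (12): [0,1], [0,2], [0,3], [0,4], [1,2], [1,3], [1,4], [1,5], [2,3], [2,4], [2,5], [4,5]
  2-simplices (6): [0,1,3], [0,1,4], [0,2,4], [1,2,3], [1,2,5], [2,4,5]

giving chain groups C_0 ≅ Z^6, C_1 ≅ Z^12, C_2 ≅ Z^6.

∂_1: C_1 → C_0 sends each edge [p,q] (with p < q) to q − p. For instance
  ∂[0,2] = [2] − [0].
The resulting 6×12 matrix has rank 5, and its Smith normal form has invariant factors (1,1,1,1,1).

Boundary ∂_2: C_2 → C_1 sends each 2-simplex [p,q,r] to [q,r] − [p,r] + [p,q]. For instance
  ∂[1,2,5] = [2,5] − [1,5] + [1,2],
  ∂[1,2,3] = [2,3] − [1,3] + [1,2].
The 12×6 boundary matrix has rank 6 and Smith normal form diag(1,1,1,1,1,1).

From H_k ≅ ker(∂_k) / im(∂_{k+1}) we obtain:

  H_0: rank C_0 − rank ∂_1 = 6 − 5 = 1, and the invariant factors of ∂_1 are all 1, so H_0 ≅ Z.
  H_1: rank ker ∂_1 − rank ∂_2 = (12 − 5) − 6 = 1, and the invariant factors of ∂_2 are all 1, so H_1 ≅ Z.
  H_2: rank ker ∂_2 − rank ∂_3 = (6 − 6) − 0 = 0, and there is no ∂_3, so H_2 ≅ 0.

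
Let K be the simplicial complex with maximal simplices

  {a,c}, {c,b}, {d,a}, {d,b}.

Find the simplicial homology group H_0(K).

Fix the vertex order a < b < c < d and write every simplex with vertices in increasing order. Then dim K = 1 and the simplices of K are:

  0-simplices (4): a, b, c, d
  1-simplices (4): ac, ad, bc, bd

so the chain groups are C_0 ≅ Z^4, C_1 ≅ Z^4.

The boundary map ∂_1: C_1 → C_0 is given by ∂[p,q] = [q] − [p]. For instance
  ∂ac = c − a.
This gives a 4×4 integer matrix of rank 3; reducing to Smith normal form yields diagonal entries (1,1,1).

Computing H_k = (kernel of ∂_k) / (image of ∂_{k+1}):

  H_0: rank C_0 − rank ∂_1 = 4 − 3 = 1, and the invariant factors of ∂_1 are all 1, so H_0 = Z.

(K is a triangulation of the circle S^1.)

H_0 ≅ Z.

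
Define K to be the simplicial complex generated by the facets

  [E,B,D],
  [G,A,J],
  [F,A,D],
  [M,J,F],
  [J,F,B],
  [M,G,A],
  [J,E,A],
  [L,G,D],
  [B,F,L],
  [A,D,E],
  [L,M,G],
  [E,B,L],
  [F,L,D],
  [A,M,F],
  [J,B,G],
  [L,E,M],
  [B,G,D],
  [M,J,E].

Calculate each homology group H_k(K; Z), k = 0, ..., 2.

H_0 = Z,  H_1 = Z × Z/2,  H_2 = 0.

K has 9 vertices, 27 edges, 18 triangles.
rank ∂_0 = 0, rank ∂_1 = 8 ⇒ b_0 = 9 − 0 − 8 = 1; all invariant factors of ∂_1 are 1 so no torsion. So H_0 = Z.
rank ∂_1 = 8, rank ∂_2 = 18 ⇒ b_1 = 27 − 8 − 18 = 1; ∂_2 has invariant factor(s) [2] giving torsion. So H_1 = Z × Z/2.
rank ∂_2 = 18, rank ∂_3 = 0 ⇒ b_2 = 18 − 18 − 0 = 0. So H_2 = 0.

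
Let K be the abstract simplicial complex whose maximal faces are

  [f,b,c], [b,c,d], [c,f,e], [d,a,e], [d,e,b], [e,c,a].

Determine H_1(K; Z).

H_1 ≅ Z.

Fix the vertex order a < b < c < d < e < f and write every simplex with vertices in increasing order. Then dim K = 2 and the simplices of K are:

  0-simplices (6): a, b, c, d, e, f
  1-simplices (12): ac, ad, ae, bc, bd, be, bf, cd, ce, cf, de, ef
  2-simplices (6): ace, ade, bcd, bcf, bde, cef

so the chain groups are C_0 ≅ Z^6, C_1 ≅ Z^12, C_2 ≅ Z^6.

Boundary ∂_1: C_1 → C_0 maps an edge to its endpoints' difference, ∂[p,q] = q − p.
The resulting 6×12 matrix has rank 5, and its Smith normal form has invariant factors (1,1,1,1,1).

∂_2: C_2 → C_1 sends each 2-simplex [p,q,r] to [q,r] − [p,r] + [p,q]. For instance
  ∂bde = de − be + bd,
  ∂ade = de − ae + ad.
The resulting 12×6 matrix has rank 6, and its Smith normal form has invariant factors (1,1,1,1,1,1).

Now H_k = ker ∂_k / im ∂_{k+1}, so:

  H_1: rank ker ∂_1 − rank ∂_2 = (12 − 5) − 6 = 1, and the invariant factors of ∂_2 are all 1, so H_1 ≅ Z.

(K is a triangulation of the cylinder S^1 x I.)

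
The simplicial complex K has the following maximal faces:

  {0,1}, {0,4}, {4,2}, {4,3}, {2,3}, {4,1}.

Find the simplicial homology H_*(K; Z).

H_0 = Z,  H_1 = Z^2.

Take the total order 0 < 1 < 2 < 3 < 4 on the vertex set. Then K (dimension 1) consists of the simplices:

  0-simplices (5): [0], [1], [2], [3], [4]
  1-simplices (6): [0,1], [0,4], [1,4], [2,3], [2,4], [3,4]

giving chain groups C_0 ≅ Z^5, C_1 ≅ Z^6.

The boundary map ∂_1: C_1 → C_0 maps an edge to its endpoints' difference, ∂[p,q] = q − p.
The resulting 5×6 matrix has rank 4, and its Smith normal form has invariant factors (1,1,1,1).

Computing H_k = (kernel of ∂_k) / (image of ∂_{k+1}):

  H_0: rank C_0 − rank ∂_1 = 5 − 4 = 1, and the invariant factors of ∂_1 are all 1, so H_0 = Z.
  H_1: rank ker ∂_1 − rank ∂_2 = (6 − 4) − 0 = 2, and there is no ∂_2, so H_1 = Z^2.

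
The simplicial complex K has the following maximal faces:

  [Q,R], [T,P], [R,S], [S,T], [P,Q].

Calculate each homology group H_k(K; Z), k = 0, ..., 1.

H_0 = Z,  H_1 = Z.

We work with the vertex ordering P < Q < R < S < T. The simplices of K, each written with vertices in increasing order, are:

  0-simplices (5): P, Q, R, S, T
  1-simplices (5): PQ, PT, QR, RS, ST

so the chain groups are C_0 ≅ Z^5, C_1 ≅ Z^5.

The boundary map ∂_1: C_1 → C_0 sends each edge [p,q] (with p < q) to q − p.
As a 5×5 matrix over Z this has rank 4, with invariant factors (1,1,1,1).

Computing H_k = (kernel of ∂_k) / (image of ∂_{k+1}):

  H_0: rank C_0 − rank ∂_1 = 5 − 4 = 1, and the invariant factors of ∂_1 are all 1, so H_0 = Z.
  H_1: rank ker ∂_1 − rank ∂_2 = (5 − 4) − 0 = 1, and there is no ∂_2, so H_1 = Z.

As a check, the Euler characteristic is 5 − 5 = 0, which agrees with 1 − 1 = 0.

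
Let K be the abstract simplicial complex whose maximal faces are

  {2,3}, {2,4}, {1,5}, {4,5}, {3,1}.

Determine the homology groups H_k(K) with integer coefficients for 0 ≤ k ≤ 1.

H_0 ≅ Z,  H_1 ≅ Z.

Take the total order 1 < 2 < 3 < 4 < 5 on the vertex set. Then K (dimension 1) consists of the simplices:

  0-simplices (5): [1], [2], [3], [4], [5]
  1-simplices (5): [1,3], [1,5], [2,3], [2,4], [4,5]

giving chain groups C_0 ≅ Z^5, C_1 ≅ Z^5.

∂_1: C_1 → C_0 sends each edge [p,q] (with p < q) to q − p.
The resulting 5×5 matrix has rank 4, and its Smith normal form has invariant factors (1,1,1,1).

From H_k ≅ ker(∂_k) / im(∂_{k+1}) we obtain:

  H_0: rank C_0 − rank ∂_1 = 5 − 4 = 1, and the invariant factors of ∂_1 are all 1, so H_0 = Z.
  H_1: rank ker ∂_1 − rank ∂_2 = (5 − 4) − 0 = 1, and there is no ∂_2, so H_1 = Z.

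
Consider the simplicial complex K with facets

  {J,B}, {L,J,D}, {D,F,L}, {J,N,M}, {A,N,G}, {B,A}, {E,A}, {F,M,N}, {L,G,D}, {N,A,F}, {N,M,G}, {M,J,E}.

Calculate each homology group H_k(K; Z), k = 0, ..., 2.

Take the total order A < B < D < E < F < G < J < L < M < N on the vertex set. Then K (dimension 2) consists of the simplices:

  0-simplices (10): A, B, D, E, F, G, J, L, M, N
  1-simplices (22): AB, AE, AF, AG, AN, BJ, DF, DG, DJ, DL, EJ, EM, FL, FM, FN, GL, GM, GN, JL, JM, JN, MN
  2-simplices (9): AFN, AGN, DFL, DGL, DJL, EJM, FMN, GMN, JMN

so the chain groups are C_0 ≅ Z^10, C_1 ≅ Z^22, C_2 ≅ Z^9.

The boundary map ∂_1: C_1 → C_0 maps an edge to its endpoints' difference, ∂[p,q] = q − p.
As a 10×22 matrix over Z this has rank 9, with invariant factors (1,1,1,1,1,1,1,1,1).

The boundary map ∂_2: C_2 → C_1 acts by ∂[p,q,r] = [q,r] − [p,r] + [p,q]. For instance
  ∂DFL = FL − DL + DF,
  ∂AFN = FN − AN + AF.
The 22×9 boundary matrix has rank 9 and Smith normal form diag(1,1,1,1,1,1,1,1,1).

Now H_k = ker ∂_k / im ∂_{k+1}, so:

  H_0: rank C_0 − rank ∂_1 = 10 − 9 = 1, and the invariant factors of ∂_1 are all 1, so H_0 ≅ Z.
  H_1: rank ker ∂_1 − rank ∂_2 = (22 − 9) − 9 = 4, and the invariant factors of ∂_2 are all 1, so H_1 ≅ Z^4.
  H_2: rank ker ∂_2 − rank ∂_3 = (9 − 9) − 0 = 0, and there is no ∂_3, so H_2 ≅ 0.

As a check, the Euler characteristic is 10 − 22 + 9 = -3, which agrees with 1 − 4 + 0 = -3.

H_0 = Z,  H_1 = Z^4,  H_2 = 0.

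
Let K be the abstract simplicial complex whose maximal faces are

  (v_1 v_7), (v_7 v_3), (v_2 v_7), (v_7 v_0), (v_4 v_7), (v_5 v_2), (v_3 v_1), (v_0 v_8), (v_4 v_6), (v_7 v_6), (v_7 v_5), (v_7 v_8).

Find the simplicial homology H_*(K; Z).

Fix the vertex order v_0 < v_1 < v_2 < v_3 < v_4 < v_5 < v_6 < v_7 < v_8 and write every simplex with vertices in increasing order. Then dim K = 1 and the simplices of K are:

  0-simplices (9): [v_0], [v_1], [v_2], [v_3], [v_4], [v_5], [v_6], [v_7], [v_8]
  1-simplices (12): [v_0,v_7], [v_0,v_8], [v_1,v_3], [v_1,v_7], [v_2,v_5], [v_2,v_7], [v_3,v_7], [v_4,v_6], [v_4,v_7], [v_5,v_7], [v_6,v_7], [v_7,v_8]

Hence C_0 ≅ Z^9, C_1 ≅ Z^12.

∂_1: C_1 → C_0 is given by ∂[p,q] = [q] − [p]. For instance
  ∂[v_7,v_8] = [v_8] − [v_7].
This gives a 9×12 integer matrix of rank 8; reducing to Smith normal form yields diagonal entries (1,1,1,1,1,1,1,1).

From H_k ≅ ker(∂_k) / im(∂_{k+1}) we obtain:

  H_0: rank C_0 − rank ∂_1 = 9 − 8 = 1, and the invariant factors of ∂_1 are all 1, so H_0 ≅ Z.
  H_1: rank ker ∂_1 − rank ∂_2 = (12 − 8) − 0 = 4, and there is no ∂_2, so H_1 ≅ Z^4.

H_0 ≅ Z,  H_1 ≅ Z^4.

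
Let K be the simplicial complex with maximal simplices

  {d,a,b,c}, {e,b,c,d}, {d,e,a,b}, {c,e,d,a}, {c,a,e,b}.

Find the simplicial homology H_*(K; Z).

H_0 = Z,  H_1 = 0,  H_2 = 0,  H_3 = Z.

Fix the vertex order a < b < c < d < e and write every simplex with vertices in increasing order. Then dim K = 3 and the simplices of K are:

  0-simplices (5): a, b, c, d, e
  1-simplices (10): ab, ac, ad, ae, bc, bd, be, cd, ce, de
  2-simplices (10): abc, abd, abe, acd, ace, ade, bcd, bce, bde, cde
  3-simplices (5): abcd, abce, abde, acde, bcde

Hence C_0 ≅ Z^5, C_1 ≅ Z^10, C_2 ≅ Z^10, C_3 ≅ Z^5.

Boundary ∂_1: C_1 → C_0 is given by ∂[p,q] = [q] − [p]. For instance
  ∂ae = e − a.
The resulting 5×10 matrix has rank 4, and its Smith normal form has invariant factors (1,1,1,1).

∂_2: C_2 → C_1 maps a triangle to the signed sum of its edges. For instance
  ∂ace = ce − ae + ac,
  ∂bcd = cd − bd + bc.
The resulting 10×10 matrix has rank 6, and its Smith normal form has invariant factors (1,1,1,1,1,1).

Boundary ∂_3: C_3 → C_2 sends each 3-simplex σ to the alternating sum Σ_i (−1)^i (σ with its i-th vertex removed). For instance
  ∂abce = bce − ace + abe − abc,
  ∂abcd = bcd − acd + abd − abc.
The 10×5 boundary matrix has rank 4 and Smith normal form diag(1,1,1,1).

Now H_k = ker ∂_k / im ∂_{k+1}, so:

  H_0: rank C_0 − rank ∂_1 = 5 − 4 = 1, and the invariant factors of ∂_1 are all 1, so H_0 = Z.
  H_1: rank ker ∂_1 − rank ∂_2 = (10 − 4) − 6 = 0, and the invariant factors of ∂_2 are all 1, so H_1 = 0.
  H_2: rank ker ∂_2 − rank ∂_3 = (10 − 6) − 4 = 0, and the invariant factors of ∂_3 are all 1, so H_2 = 0.
  H_3: rank ker ∂_3 − rank ∂_4 = (5 − 4) − 0 = 1, and there is no ∂_4, so H_3 = Z.

(K is a triangulation of the 3-sphere S^3.)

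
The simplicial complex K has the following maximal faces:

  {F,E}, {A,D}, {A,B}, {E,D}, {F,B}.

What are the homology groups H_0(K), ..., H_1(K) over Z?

H_0 = Z,  H_1 = Z.

Order the vertices as A < B < D < E < F. Listing each simplex with vertices in this order, K has dimension 1 with simplices:

  0-simplices (5): A, B, D, E, F
  1-simplices (5): AB, AD, BF, DE, EF

so the chain groups are C_0 ≅ Z^5, C_1 ≅ Z^5.

Boundary ∂_1: C_1 → C_0 is given by ∂[p,q] = [q] − [p].
This gives a 5×5 integer matrix of rank 4; reducing to Smith normal form yields diagonal entries (1,1,1,1).

Now H_k = ker ∂_k / im ∂_{k+1}, so:

  H_0: rank C_0 − rank ∂_1 = 5 − 4 = 1, and the invariant factors of ∂_1 are all 1, so H_0 = Z.
  H_1: rank ker ∂_1 − rank ∂_2 = (5 − 4) − 0 = 1, and there is no ∂_2, so H_1 = Z.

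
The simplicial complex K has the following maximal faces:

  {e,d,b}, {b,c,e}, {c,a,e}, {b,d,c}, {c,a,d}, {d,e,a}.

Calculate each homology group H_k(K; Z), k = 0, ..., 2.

H_0 = Z,  H_1 = 0,  H_2 = Z.

Take the total order a < b < c < d < e on the vertex set. Then K (dimension 2) consists of the simplices:

  0-simplices (5): a, b, c, d, e
  1-simplices (9): ac, ad, ae, bc, bd, be, cd, ce, de
  2-simplices (6): acd, ace, ade, bcd, bce, bde

giving chain groups C_0 ≅ Z^5, C_1 ≅ Z^9, C_2 ≅ Z^6.

Boundary ∂_1: C_1 → C_0 is given by ∂[p,q] = [q] − [p].
The 5×9 boundary matrix has rank 4 and Smith normal form diag(1,1,1,1).

∂_2: C_2 → C_1 acts by ∂[p,q,r] = [q,r] − [p,r] + [p,q]. For instance
  ∂ace = ce − ae + ac,
  ∂bce = ce − be + bc.
As a 9×6 matrix over Z this has rank 5, with invariant factors (1,1,1,1,1).

From H_k ≅ ker(∂_k) / im(∂_{k+1}) we obtain:

  H_0: rank C_0 − rank ∂_1 = 5 − 4 = 1, and the invariant factors of ∂_1 are all 1, so H_0 = Z.
  H_1: rank ker ∂_1 − rank ∂_2 = (9 − 4) − 5 = 0, and the invariant factors of ∂_2 are all 1, so H_1 = 0.
  H_2: rank ker ∂_2 − rank ∂_3 = (6 − 5) − 0 = 1, and there is no ∂_3, so H_2 = Z.

(K is a triangulation of the 2-sphere S^2.)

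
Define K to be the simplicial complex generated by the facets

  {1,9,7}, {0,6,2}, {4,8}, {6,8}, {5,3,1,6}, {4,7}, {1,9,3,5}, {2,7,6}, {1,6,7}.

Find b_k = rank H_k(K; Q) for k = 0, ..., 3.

Order the vertices as 0 < 1 < 2 < 3 < 4 < 5 < 6 < 7 < 8 < 9. Listing each simplex with vertices in this order, K has dimension 3 with simplices:

  0-simplices (10): [0], [1], [2], [3], [4], [5], [6], [7], [8], [9]
  1-simplices (19): [0,2], [0,6], [1,3], [1,5], [1,6], [1,7], [1,9], [2,6], [2,7], [3,5], [3,6], [3,9], [4,7], [4,8], [5,6], [5,9], [6,7], [6,8], [7,9]
  2-simplices (11): [0,2,6], [1,3,5], [1,3,6], [1,3,9], [1,5,6], [1,5,9], [1,6,7], [1,7,9], [2,6,7], [3,5,6], [3,5,9]
  3-simplices (2): [1,3,5,6], [1,3,5,9]

Hence C_0 ≅ Z^10, C_1 ≅ Z^19, C_2 ≅ Z^11, C_3 ≅ Z^2.

The boundary map ∂_1: C_1 → C_0 is given by ∂[p,q] = [q] − [p]. For instance
  ∂[5,6] = [6] − [5].
As a 10×19 matrix over Z this has rank 9, with invariant factors (1,1,1,1,1,1,1,1,1).

∂_2: C_2 → C_1 maps a triangle to the signed sum of its edges. For instance
  ∂[1,5,9] = [5,9] − [1,9] + [1,5],
  ∂[1,3,5] = [3,5] − [1,5] + [1,3].
The resulting 19×11 matrix has rank 9, and its Smith normal form has invariant factors (1,1,1,1,1,1,1,1,1).

∂_3: C_3 → C_2 sends each 3-simplex σ to the alternating sum Σ_i (−1)^i (σ with its i-th vertex removed). For instance
  ∂[1,3,5,9] = [3,5,9] − [1,5,9] + [1,3,9] − [1,3,5],
  ∂[1,3,5,6] = [3,5,6] − [1,5,6] + [1,3,6] − [1,3,5].
This gives a 11×2 integer matrix of rank 2; reducing to Smith normal form yields diagonal entries (1,1).

From H_k ≅ ker(∂_k) / im(∂_{k+1}) we obtain:

  H_0: rank C_0 − rank ∂_1 = 10 − 9 = 1, and the invariant factors of ∂_1 are all 1, so H_0 ≅ Z.
  H_1: rank ker ∂_1 − rank ∂_2 = (19 − 9) − 9 = 1, and the invariant factors of ∂_2 are all 1, so H_1 ≅ Z.
  H_2: rank ker ∂_2 − rank ∂_3 = (11 − 9) − 2 = 0, and the invariant factors of ∂_3 are all 1, so H_2 ≅ 0.
  H_3: rank ker ∂_3 − rank ∂_4 = (2 − 2) − 0 = 0, and there is no ∂_4, so H_3 ≅ 0.

Hence the Betti numbers are b_0 = 1, b_1 = 1, b_2 = 0, b_3 = 0.

b_0 = 1, b_1 = 1, b_2 = 0, b_3 = 0.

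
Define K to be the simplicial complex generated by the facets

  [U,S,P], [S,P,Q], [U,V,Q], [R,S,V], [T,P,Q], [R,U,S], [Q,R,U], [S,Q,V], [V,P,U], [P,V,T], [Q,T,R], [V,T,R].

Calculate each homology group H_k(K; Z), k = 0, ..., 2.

H_0 ≅ Z,  H_1 ≅ Z/2Z,  H_2 = 0.

Take the total order P < Q < R < S < T < U < V on the vertex set. Then K (dimension 2) consists of the simplices:

  0-simplices (7): P, Q, R, S, T, U, V
  1-simplices (18): PQ, PS, PT, PU, PV, QR, QS, QT, QU, QV, RS, RT, RU, RV, SU, SV, TV, UV
  2-simplices (12): PQS, PQT, PSU, PTV, PUV, QRT, QRU, QSV, QUV, RSU, RSV, RTV

Hence C_0 ≅ Z^7, C_1 ≅ Z^18, C_2 ≅ Z^12.

∂_1: C_1 → C_0 is given by ∂[p,q] = [q] − [p]. For instance
  ∂PU = U − P.
The resulting 7×18 matrix has rank 6, and its Smith normal form has invariant factors (1,1,1,1,1,1).

Boundary ∂_2: C_2 → C_1 acts by ∂[p,q,r] = [q,r] − [p,r] + [p,q]. For instance
  ∂PTV = TV − PV + PT,
  ∂QSV = SV − QV + QS.
The resulting 18×12 matrix has rank 12, and its Smith normal form has invariant factors (1,1,1,1,1,1,1,1,1,1,1,2).

Computing H_k = (kernel of ∂_k) / (image of ∂_{k+1}):

  H_0: rank C_0 − rank ∂_1 = 7 − 6 = 1, and the invariant factors of ∂_1 are all 1, so H_0 = Z.
  H_1: rank ker ∂_1 − rank ∂_2 = (18 − 6) − 12 = 0, and ∂_2 has invariant factor 2 > 1, so H_1 = Z/2Z.
  H_2: rank ker ∂_2 − rank ∂_3 = (12 − 12) − 0 = 0, and there is no ∂_3, so H_2 = 0.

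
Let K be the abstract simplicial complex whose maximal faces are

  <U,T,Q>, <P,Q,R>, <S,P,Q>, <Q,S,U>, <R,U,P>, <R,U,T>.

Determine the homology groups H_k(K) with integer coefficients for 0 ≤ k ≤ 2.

H_0 ≅ Z,  H_1 ≅ Z,  H_2 = 0.

Fix the vertex order P < Q < R < S < T < U and write every simplex with vertices in increasing order. Then dim K = 2 and the simplices of K are:

  0-simplices (6): P, Q, R, S, T, U
  1-simplices (12): PQ, PR, PS, PU, QR, QS, QT, QU, RT, RU, SU, TU
  2-simplices (6): PQR, PQS, PRU, QSU, QTU, RTU

so the chain groups are C_0 ≅ Z^6, C_1 ≅ Z^12, C_2 ≅ Z^6.

Boundary ∂_1: C_1 → C_0 is given by ∂[p,q] = [q] − [p]. For instance
  ∂RU = U − R.
As a 6×12 matrix over Z this has rank 5, with invariant factors (1,1,1,1,1).

The boundary map ∂_2: C_2 → C_1 sends each 2-simplex [p,q,r] to [q,r] − [p,r] + [p,q]. For instance
  ∂RTU = TU − RU + RT,
  ∂QSU = SU − QU + QS.
The 12×6 boundary matrix has rank 6 and Smith normal form diag(1,1,1,1,1,1).

Computing H_k = (kernel of ∂_k) / (image of ∂_{k+1}):

  H_0: rank C_0 − rank ∂_1 = 6 − 5 = 1, and the invariant factors of ∂_1 are all 1, so H_0 = Z.
  H_1: rank ker ∂_1 − rank ∂_2 = (12 − 5) − 6 = 1, and the invariant factors of ∂_2 are all 1, so H_1 = Z.
  H_2: rank ker ∂_2 − rank ∂_3 = (6 − 6) − 0 = 0, and there is no ∂_3, so H_2 = 0.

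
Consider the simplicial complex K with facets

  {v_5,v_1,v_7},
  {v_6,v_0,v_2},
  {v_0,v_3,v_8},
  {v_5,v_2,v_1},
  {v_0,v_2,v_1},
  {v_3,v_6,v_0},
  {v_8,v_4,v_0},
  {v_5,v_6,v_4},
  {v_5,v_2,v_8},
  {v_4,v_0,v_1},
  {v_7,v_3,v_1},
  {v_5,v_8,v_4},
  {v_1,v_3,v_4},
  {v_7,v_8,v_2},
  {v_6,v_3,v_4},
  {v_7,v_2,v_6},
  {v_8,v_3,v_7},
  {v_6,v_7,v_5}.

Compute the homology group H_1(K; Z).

H_1 = Z ⊕ Z/2Z.

We work with the vertex ordering v_0 < v_1 < v_2 < v_3 < v_4 < v_5 < v_6 < v_7 < v_8. The simplices of K, each written with vertices in increasing order, are:

  0-simplices (9): [v_0], [v_1], [v_2], [v_3], [v_4], [v_5], [v_6], [v_7], [v_8]
  1-simplices (27): (27 of them)
  2-simplices (18): (18 of them)

so the chain groups are C_0 ≅ Z^9, C_1 ≅ Z^27, C_2 ≅ Z^18.

Boundary ∂_1: C_1 → C_0 is given by ∂[p,q] = [q] − [p]. For instance
  ∂[v_0,v_6] = [v_6] − [v_0].
As a 9×27 matrix over Z this has rank 8, with invariant factors (1,1,1,1,1,1,1,1).

Boundary ∂_2: C_2 → C_1 sends each 2-simplex [p,q,r] to [q,r] − [p,r] + [p,q]. For instance
  ∂[v_1,v_3,v_4] = [v_3,v_4] − [v_1,v_4] + [v_1,v_3],
  ∂[v_3,v_4,v_6] = [v_4,v_6] − [v_3,v_6] + [v_3,v_4].
As a 27×18 matrix over Z this has rank 18, with invariant factors (1,1,1,1,1,1,1,1,1,1,1,1,1,1,1,1,1,2).

Reading off H_k = ker ∂_k / im ∂_{k+1}:

  H_1: rank ker ∂_1 − rank ∂_2 = (27 − 8) − 18 = 1, and ∂_2 has invariant factor 2 > 1, so H_1 = Z ⊕ Z/2Z.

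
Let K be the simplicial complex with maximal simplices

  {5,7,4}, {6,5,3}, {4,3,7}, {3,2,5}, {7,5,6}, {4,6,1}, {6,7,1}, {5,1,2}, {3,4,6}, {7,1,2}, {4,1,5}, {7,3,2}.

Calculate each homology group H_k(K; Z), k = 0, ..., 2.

H_0 ≅ Z,  H_1 ≅ Z/2,  H_2 = 0.

Take the total order 1 < 2 < 3 < 4 < 5 < 6 < 7 on the vertex set. Then K (dimension 2) consists of the simplices:

  0-simplices (7): [1], [2], [3], [4], [5], [6], [7]
  1-simplices (18): [1,2], [1,4], [1,5], [1,6], [1,7], [2,3], [2,5], [2,7], [3,4], [3,5], [3,6], [3,7], [4,5], [4,6], [4,7], [5,6], [5,7], [6,7]
  2-simplices (12): [1,2,5], [1,2,7], [1,4,5], [1,4,6], [1,6,7], [2,3,5], [2,3,7], [3,4,6], [3,4,7], [3,5,6], [4,5,7], [5,6,7]

Hence C_0 ≅ Z^7, C_1 ≅ Z^18, C_2 ≅ Z^12.

Boundary ∂_1: C_1 → C_0 is given by ∂[p,q] = [q] − [p].
The 7×18 boundary matrix has rank 6 and Smith normal form diag(1,1,1,1,1,1).

The boundary map ∂_2: C_2 → C_1 acts by ∂[p,q,r] = [q,r] − [p,r] + [p,q]. For instance
  ∂[3,5,6] = [5,6] − [3,6] + [3,5],
  ∂[2,3,7] = [3,7] − [2,7] + [2,3].
This gives a 18×12 integer matrix of rank 12; reducing to Smith normal form yields diagonal entries (1,1,1,1,1,1,1,1,1,1,1,2).

Reading off H_k = ker ∂_k / im ∂_{k+1}:

  H_0: rank C_0 − rank ∂_1 = 7 − 6 = 1, and the invariant factors of ∂_1 are all 1, so H_0 = Z.
  H_1: rank ker ∂_1 − rank ∂_2 = (18 − 6) − 12 = 0, and ∂_2 has invariant factor 2 > 1, so H_1 = Z/2.
  H_2: rank ker ∂_2 − rank ∂_3 = (12 − 12) − 0 = 0, and there is no ∂_3, so H_2 = 0.

As a check, the Euler characteristic is 7 − 18 + 12 = 1, which agrees with 1 − 0 + 0 = 1.
(K is a triangulation of the real projective plane RP^2.)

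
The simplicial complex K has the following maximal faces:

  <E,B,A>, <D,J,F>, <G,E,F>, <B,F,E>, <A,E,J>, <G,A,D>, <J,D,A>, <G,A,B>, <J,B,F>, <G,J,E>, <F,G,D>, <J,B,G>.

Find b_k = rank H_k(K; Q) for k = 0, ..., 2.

We work with the vertex ordering A < B < D < E < F < G < J. The simplices of K, each written with vertices in increasing order, are:

  0-simplices (7): A, B, D, E, F, G, J
  1-simplices (18): AB, AD, AE, AG, AJ, BE, BF, BG, BJ, DF, DG, DJ, EF, EG, EJ, FG, FJ, GJ
  2-simplices (12): ABE, ABG, ADG, ADJ, AEJ, BEF, BFJ, BGJ, DFG, DFJ, EFG, EGJ

so the chain groups are C_0 ≅ Z^7, C_1 ≅ Z^18, C_2 ≅ Z^12.

The boundary map ∂_1: C_1 → C_0 maps an edge to its endpoints' difference, ∂[p,q] = q − p. For instance
  ∂DJ = J − D.
The resulting 7×18 matrix has rank 6, and its Smith normal form has invariant factors (1,1,1,1,1,1).

∂_2: C_2 → C_1 sends each 2-simplex [p,q,r] to [q,r] − [p,r] + [p,q]. For instance
  ∂DFJ = FJ − DJ + DF,
  ∂BEF = EF − BF + BE.
The resulting 18×12 matrix has rank 12, and its Smith normal form has invariant factors (1,1,1,1,1,1,1,1,1,1,1,2).

From H_k ≅ ker(∂_k) / im(∂_{k+1}) we obtain:

  H_0: rank C_0 − rank ∂_1 = 7 − 6 = 1, and the invariant factors of ∂_1 are all 1, so H_0 = Z.
  H_1: rank ker ∂_1 − rank ∂_2 = (18 − 6) − 12 = 0, and ∂_2 has invariant factor 2 > 1, so H_1 = Z_2.
  H_2: rank ker ∂_2 − rank ∂_3 = (12 − 12) − 0 = 0, and there is no ∂_3, so H_2 = 0.

Hence the Betti numbers are b_0 = 1, b_1 = 0, b_2 = 0.

b_0 = 1, b_1 = 0, b_2 = 0.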